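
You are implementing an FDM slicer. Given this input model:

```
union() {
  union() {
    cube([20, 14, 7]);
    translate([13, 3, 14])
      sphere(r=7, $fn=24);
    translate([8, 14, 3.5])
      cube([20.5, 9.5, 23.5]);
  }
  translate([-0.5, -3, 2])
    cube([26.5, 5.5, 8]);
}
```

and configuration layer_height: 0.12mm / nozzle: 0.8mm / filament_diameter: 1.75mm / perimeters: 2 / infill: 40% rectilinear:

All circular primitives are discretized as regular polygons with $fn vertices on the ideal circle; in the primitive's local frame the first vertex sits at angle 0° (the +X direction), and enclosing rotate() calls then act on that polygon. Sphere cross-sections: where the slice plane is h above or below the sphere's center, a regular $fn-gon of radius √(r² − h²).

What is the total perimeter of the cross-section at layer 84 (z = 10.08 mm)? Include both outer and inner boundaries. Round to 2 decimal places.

96.34 mm

At z = 10.08 mm: the cube does not reach this height (z outside [0, 7]); the r=7 sphere at (13, 3) contributes a regular 24-gon of circumradius √(7²−3.92²) = 5.799 (perimeter = 2·24·5.799·sin(180°/24) = 36.34 mm); the 20.5×9.5 cube at (8, 14) contributes its full rectangle (perimeter 60.00 mm); Combining (union): the 2 present regions are separate (no shared area or edge), so areas and boundary lengths simply add and each stays a separate island — boundary = 96.34 mm; the cube at (-0.5, -3) is absent (z outside [2, 10]); Combining (union): only the result so far is present, so the union is just that shape — boundary = 96.34 mm. Overall, the cross-section has 2 separate islands. Total boundary length (outer) = 96.34 mm.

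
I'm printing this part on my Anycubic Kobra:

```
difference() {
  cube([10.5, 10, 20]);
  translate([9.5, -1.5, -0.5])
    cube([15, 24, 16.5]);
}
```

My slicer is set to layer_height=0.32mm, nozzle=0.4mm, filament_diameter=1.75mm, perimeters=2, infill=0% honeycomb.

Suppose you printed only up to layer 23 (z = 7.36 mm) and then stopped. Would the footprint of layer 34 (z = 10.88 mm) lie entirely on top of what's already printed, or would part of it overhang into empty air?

Compare the two slices. At z = 7.36: the cube (footprint 10.5×10) is included at this height (area 105.00 mm²); the 15×24 cube at (9.5, -1.5) contributes its full rectangle (area 360.00 mm²); After the difference (first − rest): starting from the 10.5×10 cube (105.00 mm²), the 15×24 cube at (9.5, -1.5) partially overlaps it — only the 10.00 mm² overlap (of its 360.00 mm²) is removed, clipping the outline — area = 95.00 mm². At z = 10.88: the cube is present — its section is the full 10.5×10 rectangle (area 105.00 mm²); the cube at (9.5, -1.5) (footprint 15×24) is included at this height (area 360.00 mm²); After the difference (first − rest): starting from the 10.5×10 cube (105.00 mm²), the 15×24 cube at (9.5, -1.5) partially overlaps it — only the 10.00 mm² overlap (of its 360.00 mm²) is removed, clipping the outline — area = 95.00 mm². Checking containment: the cross-section at z = 10.88 is a subset of the cross-section at z = 7.36.

entirely on top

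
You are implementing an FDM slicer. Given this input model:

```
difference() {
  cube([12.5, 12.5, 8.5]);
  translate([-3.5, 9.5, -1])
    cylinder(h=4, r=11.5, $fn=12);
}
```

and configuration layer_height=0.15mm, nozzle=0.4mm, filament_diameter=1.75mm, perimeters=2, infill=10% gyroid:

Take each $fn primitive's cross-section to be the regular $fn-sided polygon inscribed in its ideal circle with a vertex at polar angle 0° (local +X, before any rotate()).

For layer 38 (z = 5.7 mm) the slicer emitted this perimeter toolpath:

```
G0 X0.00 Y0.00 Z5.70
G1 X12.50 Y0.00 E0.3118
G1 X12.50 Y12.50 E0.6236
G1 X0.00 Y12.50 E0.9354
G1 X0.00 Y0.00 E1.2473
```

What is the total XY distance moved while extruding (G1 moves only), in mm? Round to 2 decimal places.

Sum the Euclidean lengths of each G1 segment: total = 50.00 mm.

50.00 mm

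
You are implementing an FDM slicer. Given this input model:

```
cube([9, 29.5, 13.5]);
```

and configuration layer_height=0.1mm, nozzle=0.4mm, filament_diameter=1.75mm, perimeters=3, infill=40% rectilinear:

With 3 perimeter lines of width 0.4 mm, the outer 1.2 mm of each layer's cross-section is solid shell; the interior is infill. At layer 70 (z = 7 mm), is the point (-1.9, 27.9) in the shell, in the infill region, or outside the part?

At z = 7 mm: the cube (footprint 9×29.5) is included at this height. Overall, the cross-section is a single solid region. The nearest boundary edge runs (0.00, 29.50)→(0.00, 0.00); distance from the point to it = 1.90 mm. The point is not inside any of the regions above, so it lies outside the cross-section (1.90 mm from the nearest boundary).

outside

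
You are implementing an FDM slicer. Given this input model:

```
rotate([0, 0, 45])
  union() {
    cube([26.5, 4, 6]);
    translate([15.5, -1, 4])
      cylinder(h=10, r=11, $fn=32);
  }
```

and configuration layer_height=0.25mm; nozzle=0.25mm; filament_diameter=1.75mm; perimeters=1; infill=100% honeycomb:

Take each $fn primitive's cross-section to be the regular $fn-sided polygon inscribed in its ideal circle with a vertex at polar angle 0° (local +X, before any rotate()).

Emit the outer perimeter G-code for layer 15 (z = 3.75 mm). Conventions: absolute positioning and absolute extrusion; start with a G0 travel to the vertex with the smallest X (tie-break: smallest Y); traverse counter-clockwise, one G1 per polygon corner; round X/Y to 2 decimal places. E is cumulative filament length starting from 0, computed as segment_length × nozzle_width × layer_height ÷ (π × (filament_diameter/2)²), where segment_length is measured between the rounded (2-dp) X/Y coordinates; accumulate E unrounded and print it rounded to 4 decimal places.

At z = 3.75 mm: the cube (footprint 26.5×4) is included at this height; the cylinder at (15.5, -1) is absent (z outside [4, 14]); Taking the union: only the 26.5×4 cube is present, so the union is just that shape — 1 connected region; (rotated 45° about Z; rotation is an isometry so areas/perimeters/island counts are preserved). The outline is a single polygon with 4 vertices. Extrusion per mm of travel: 0.25 × 0.25 / (π × 0.875²) = 0.025984. Accumulating E over each segment gives final E = 1.5853.

G0 X-2.83 Y2.83 Z3.75
G1 X0.00 Y0.00 E0.1040
G1 X18.74 Y18.74 E0.7926
G1 X15.91 Y21.57 E0.8966
G1 X-2.83 Y2.83 E1.5853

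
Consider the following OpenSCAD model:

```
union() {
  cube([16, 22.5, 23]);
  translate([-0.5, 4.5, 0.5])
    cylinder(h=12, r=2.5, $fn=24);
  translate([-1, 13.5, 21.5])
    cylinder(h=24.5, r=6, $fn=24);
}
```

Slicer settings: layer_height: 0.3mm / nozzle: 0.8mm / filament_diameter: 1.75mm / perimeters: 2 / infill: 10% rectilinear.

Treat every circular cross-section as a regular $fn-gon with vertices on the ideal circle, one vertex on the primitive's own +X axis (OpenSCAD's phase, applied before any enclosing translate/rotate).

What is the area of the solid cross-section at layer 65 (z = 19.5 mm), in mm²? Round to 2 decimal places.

360.00 mm²

At z = 19.5 mm: the 16×22.5 cube contributes its full rectangle (area 360.00 mm²); the cylinder at (-0.5, 4.5) is not intersected at this z (z outside [0.5, 12.5]); the cylinder at (-1, 13.5) is absent (z outside [21.5, 46]); Taking the union: only the 16×22.5 cube is present, so the union is just that shape — area = 360.00 mm². Overall, the cross-section is a single solid region. Net area = 360.00 mm².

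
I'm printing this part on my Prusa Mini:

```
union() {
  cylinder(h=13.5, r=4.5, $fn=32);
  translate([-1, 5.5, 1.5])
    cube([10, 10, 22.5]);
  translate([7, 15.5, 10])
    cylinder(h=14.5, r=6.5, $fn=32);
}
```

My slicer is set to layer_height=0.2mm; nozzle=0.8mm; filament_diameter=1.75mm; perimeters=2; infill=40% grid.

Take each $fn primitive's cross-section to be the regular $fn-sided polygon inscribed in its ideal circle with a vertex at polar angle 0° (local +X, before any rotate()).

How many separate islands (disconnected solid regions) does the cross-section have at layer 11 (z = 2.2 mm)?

At z = 2.2 mm: the r=4.5 cylinder gives a regular 32-gon of circumradius 4.5 (constant along its height); the cube at (-1, 5.5) is present — its section is the full 10×10 rectangle; the cylinder at (7, 15.5) does not reach this height (z outside [10, 24.5]); Merging all regions: the 2 present regions are separate (no shared area or edge), so areas and boundary lengths simply add and each stays a separate island — 2 connected regions. Overall, the cross-section has 2 separate islands. Island count = 2.

2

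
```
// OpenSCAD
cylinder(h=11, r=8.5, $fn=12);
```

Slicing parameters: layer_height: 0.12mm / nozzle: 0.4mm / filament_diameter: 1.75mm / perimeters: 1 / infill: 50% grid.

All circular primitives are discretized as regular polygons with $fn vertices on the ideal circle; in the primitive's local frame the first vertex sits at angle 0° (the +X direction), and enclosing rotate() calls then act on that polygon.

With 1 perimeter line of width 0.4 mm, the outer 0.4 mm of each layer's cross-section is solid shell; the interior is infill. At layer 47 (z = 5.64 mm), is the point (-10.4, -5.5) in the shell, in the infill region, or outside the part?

At z = 5.64 mm: the r=8.5 cylinder contributes a regular 12-gon of circumradius 8.5. Overall, the cross-section is a single solid region. The nearest boundary edge runs (-8.50, 0.00)→(-7.36, -4.25); distance from the point to it = 3.29 mm. The point is not inside any of the regions above, so it lies outside the cross-section (3.29 mm from the nearest boundary).

outside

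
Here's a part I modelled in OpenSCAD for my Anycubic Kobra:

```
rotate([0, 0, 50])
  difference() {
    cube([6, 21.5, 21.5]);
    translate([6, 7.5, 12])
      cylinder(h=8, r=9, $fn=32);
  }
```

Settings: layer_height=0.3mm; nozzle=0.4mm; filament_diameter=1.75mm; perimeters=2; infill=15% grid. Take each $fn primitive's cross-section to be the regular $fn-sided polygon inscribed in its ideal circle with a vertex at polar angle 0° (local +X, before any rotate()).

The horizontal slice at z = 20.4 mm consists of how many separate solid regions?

At z = 20.4 mm: the cube (footprint 6×21.5) is included at this height; the cylinder at (6, 7.5) is absent (z outside [12, 20]); Taking the first minus the rest: none of the subtracted shapes is present at this height, so the 6×21.5 cube is unchanged — 1 connected region; (whole slice rotated 50° about Z — lengths, areas and connectivity unchanged). The result has 1 disconnected region.

1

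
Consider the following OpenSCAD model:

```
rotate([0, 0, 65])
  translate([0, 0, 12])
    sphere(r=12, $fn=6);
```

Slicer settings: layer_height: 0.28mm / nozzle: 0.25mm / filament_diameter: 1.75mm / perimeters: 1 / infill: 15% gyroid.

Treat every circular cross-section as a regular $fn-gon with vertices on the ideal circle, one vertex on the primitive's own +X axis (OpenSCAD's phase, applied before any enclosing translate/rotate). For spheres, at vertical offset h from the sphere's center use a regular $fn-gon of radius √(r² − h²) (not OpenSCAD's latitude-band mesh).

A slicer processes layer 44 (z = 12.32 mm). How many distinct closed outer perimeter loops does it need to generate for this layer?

At z = 12.32 mm: the r=12 sphere slices to a regular 6-gon of circumradius 11.996 (√(r²−h²) with h=0.32 from center); (rotated 65° about Z; rotation is an isometry so areas/perimeters/island counts are preserved). The result has 1 disconnected region.

1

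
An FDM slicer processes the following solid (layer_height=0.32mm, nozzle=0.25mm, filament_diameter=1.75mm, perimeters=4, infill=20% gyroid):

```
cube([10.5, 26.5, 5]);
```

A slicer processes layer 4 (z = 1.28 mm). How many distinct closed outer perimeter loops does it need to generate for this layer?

At z = 1.28 mm: the cube (footprint 10.5×26.5) is included at this height. The result has 1 disconnected region.

1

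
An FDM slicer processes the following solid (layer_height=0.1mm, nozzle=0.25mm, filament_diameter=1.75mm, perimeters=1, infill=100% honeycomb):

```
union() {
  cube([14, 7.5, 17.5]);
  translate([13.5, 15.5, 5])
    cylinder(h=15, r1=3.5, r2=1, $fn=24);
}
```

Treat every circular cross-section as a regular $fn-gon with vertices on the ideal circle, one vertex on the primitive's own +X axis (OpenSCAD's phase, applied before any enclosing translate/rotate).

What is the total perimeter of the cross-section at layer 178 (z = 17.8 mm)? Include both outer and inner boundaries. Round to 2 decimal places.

8.56 mm

At z = 17.8 mm: the cube is not intersected at this z (z outside [0, 17.5]); the cone at (13.5, 15.5): at t=0.853 of its height the radius interpolates to r₁+(r₂−r₁)t = 1.367, giving a regular 24-gon of that circumradius (perimeter = 2·24·1.367·sin(180°/24) = 8.56 mm); Merging all regions: only the cone at (13.5, 15.5) is present, so the union is just that shape — boundary = 8.56 mm. Overall, the cross-section is a single solid region. Total boundary length (outer) = 8.56 mm.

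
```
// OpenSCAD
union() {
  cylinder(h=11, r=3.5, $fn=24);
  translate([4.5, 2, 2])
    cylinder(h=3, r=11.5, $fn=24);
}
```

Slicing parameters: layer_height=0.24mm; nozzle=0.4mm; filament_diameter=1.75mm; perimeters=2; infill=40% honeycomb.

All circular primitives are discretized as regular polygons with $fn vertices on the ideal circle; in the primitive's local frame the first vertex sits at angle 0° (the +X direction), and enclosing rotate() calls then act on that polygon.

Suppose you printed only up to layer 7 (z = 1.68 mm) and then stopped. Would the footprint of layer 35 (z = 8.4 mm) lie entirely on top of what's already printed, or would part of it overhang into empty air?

Compare the two slices. At z = 1.68: the cylinder: section is a regular 24-gon, circumradius r=3.5 (area = (24/2)·3.500²·sin(360°/24) = 38.05 mm²); the cylinder at (4.5, 2) is absent (z outside [2, 5]); Combining (union): only the r=3.5 cylinder is present, so the union is just that shape — area = 38.05 mm². At z = 8.4: the r=3.5 cylinder contributes a regular 24-gon of circumradius 3.5 (area = (24/2)·3.500²·sin(360°/24) = 38.05 mm²); the cylinder at (4.5, 2) is absent (z outside [2, 5]); Merging all regions: only the r=3.5 cylinder is present, so the union is just that shape — area = 38.05 mm². Checking containment: the cross-section at z = 8.4 is a subset of the cross-section at z = 1.68.

entirely on top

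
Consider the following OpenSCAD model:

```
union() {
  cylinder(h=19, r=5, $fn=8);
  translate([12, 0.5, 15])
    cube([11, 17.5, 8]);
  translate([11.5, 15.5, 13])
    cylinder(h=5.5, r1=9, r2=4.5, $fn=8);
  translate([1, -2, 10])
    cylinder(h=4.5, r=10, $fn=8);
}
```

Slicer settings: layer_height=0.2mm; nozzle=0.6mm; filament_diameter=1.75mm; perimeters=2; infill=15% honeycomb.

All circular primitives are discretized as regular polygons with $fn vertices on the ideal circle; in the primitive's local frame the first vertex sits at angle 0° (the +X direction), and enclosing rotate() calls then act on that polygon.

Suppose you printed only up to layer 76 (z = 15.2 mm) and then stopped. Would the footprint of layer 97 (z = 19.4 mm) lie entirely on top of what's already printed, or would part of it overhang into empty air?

Compare the two slices. At z = 15.2: the cylinder: section is a regular 8-gon, circumradius r=5 (area = (8/2)·5.000²·sin(360°/8) = 70.71 mm²); the cube at (12, 0.5) (footprint 11×17.5) is included at this height (area 192.50 mm²); the cone at (11.5, 15.5): at t=0.400 of its height the radius interpolates to r₁+(r₂−r₁)t = 7.200, giving a regular 8-gon of that circumradius (area = (8/2)·7.200²·sin(360°/8) = 146.63 mm²); the cylinder at (1, -2) is not intersected at this z (z outside [10, 14.5]); Merging all regions: the regions partially overlap — summed areas 409.84 mm² minus the doubly-counted overlap 48.56 mm² gives 361.27 mm² — area = 361.27 mm². At z = 19.4: the cylinder is absent (z outside [0, 19]); the cube at (12, 0.5) (footprint 11×17.5) is included at this height (area 192.50 mm²); the cone at (11.5, 15.5) is absent (z outside [13, 18.5]); the cylinder at (1, -2) does not reach this height (z outside [10, 14.5]); Taking the union: only the 11×17.5 cube at (12, 0.5) is present, so the union is just that shape — area = 192.50 mm². Checking containment: the cross-section at z = 19.4 is a subset of the cross-section at z = 15.2.

entirely on top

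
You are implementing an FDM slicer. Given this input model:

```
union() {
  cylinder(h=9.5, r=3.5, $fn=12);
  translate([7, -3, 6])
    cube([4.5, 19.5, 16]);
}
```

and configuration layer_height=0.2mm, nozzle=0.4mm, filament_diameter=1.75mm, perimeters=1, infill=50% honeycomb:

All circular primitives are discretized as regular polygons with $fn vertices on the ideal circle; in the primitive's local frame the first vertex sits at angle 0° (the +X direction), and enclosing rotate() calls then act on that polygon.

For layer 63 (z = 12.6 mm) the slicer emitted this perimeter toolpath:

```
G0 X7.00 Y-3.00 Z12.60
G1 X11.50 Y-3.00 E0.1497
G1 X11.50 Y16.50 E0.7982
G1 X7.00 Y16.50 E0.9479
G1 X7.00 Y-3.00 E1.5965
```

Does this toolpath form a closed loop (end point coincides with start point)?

yes

Start point (G0): (7.00, -3.00). End point (last G1): the path returns to the start — closed.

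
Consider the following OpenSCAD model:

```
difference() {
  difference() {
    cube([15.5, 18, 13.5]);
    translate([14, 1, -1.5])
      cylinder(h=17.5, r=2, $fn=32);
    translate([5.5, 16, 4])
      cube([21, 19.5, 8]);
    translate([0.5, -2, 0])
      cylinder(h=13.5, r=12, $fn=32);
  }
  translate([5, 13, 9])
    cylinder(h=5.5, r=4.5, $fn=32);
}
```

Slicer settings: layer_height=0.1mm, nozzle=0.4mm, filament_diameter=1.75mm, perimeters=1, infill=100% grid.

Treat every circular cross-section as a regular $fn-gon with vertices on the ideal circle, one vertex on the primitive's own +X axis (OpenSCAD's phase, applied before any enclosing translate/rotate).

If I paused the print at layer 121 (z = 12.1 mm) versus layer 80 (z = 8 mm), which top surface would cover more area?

Layer 121 (z = 12.1): the cube is present — its section is the full 15.5×18 rectangle (area 279.00 mm²); the r=2 cylinder at (14, 1) gives a regular 32-gon of circumradius 2 (constant along its height) (area = (32/2)·2.000²·sin(360°/32) = 12.49 mm²); the cube at (5.5, 16) does not reach this height (z outside [4, 12]); the r=12 cylinder at (0.5, -2) gives a regular 32-gon of circumradius 12 (constant along its height) (area = (32/2)·12.000²·sin(360°/32) = 449.49 mm²); Taking the first minus the rest: starting from the 15.5×18 cube (279.00 mm²), the r=2 cylinder at (14, 1) partially overlaps it — only the 9.21 mm² overlap (of its 12.49 mm²) is removed, clipping the outline; the r=12 cylinder at (0.5, -2) partially overlaps it — only the 93.44 mm² overlap (of its 449.49 mm²) is removed, clipping the outline — area = 176.36 mm²; the r=4.5 cylinder at (5, 13) gives a regular 32-gon of circumradius 4.5 (constant along its height) (area = (32/2)·4.500²·sin(360°/32) = 63.21 mm²); Taking the first minus the rest: starting from the result so far (176.36 mm²), the r=4.5 cylinder at (5, 13) partially overlaps it — only the 60.86 mm² overlap (of its 63.21 mm²) is removed, clipping the outline — area = 115.50 mm². So its area = 115.50 mm². Layer 80 (z = 8): the cube (footprint 15.5×18) is included at this height (area 279.00 mm²); the r=2 cylinder at (14, 1) contributes a regular 32-gon of circumradius 2 (area = (32/2)·2.000²·sin(360°/32) = 12.49 mm²); the 21×19.5 cube at (5.5, 16) contributes its full rectangle (area 409.50 mm²); the r=12 cylinder at (0.5, -2) contributes a regular 32-gon of circumradius 12 (area = (32/2)·12.000²·sin(360°/32) = 449.49 mm²); Subtracting the remaining from the first: starting from the 15.5×18 cube (279.00 mm²), the r=2 cylinder at (14, 1) partially overlaps it — only the 9.21 mm² overlap (of its 12.49 mm²) is removed, clipping the outline; the 21×19.5 cube at (5.5, 16) partially overlaps it — only the 20.00 mm² overlap (of its 409.50 mm²) is removed, clipping the outline; the r=12 cylinder at (0.5, -2) partially overlaps it — only the 93.44 mm² overlap (of its 449.49 mm²) is removed, clipping the outline — area = 156.36 mm²; the cylinder at (5, 13) is not intersected at this z (z outside [9, 14.5]); Subtracting the remaining from the first: none of the subtracted shapes is present at this height, so that combined region is unchanged — area = 156.36 mm². So its area = 156.36 mm². Layer 80 is larger (156.36 vs 115.50 mm²).

layer 80 (z = 8 mm)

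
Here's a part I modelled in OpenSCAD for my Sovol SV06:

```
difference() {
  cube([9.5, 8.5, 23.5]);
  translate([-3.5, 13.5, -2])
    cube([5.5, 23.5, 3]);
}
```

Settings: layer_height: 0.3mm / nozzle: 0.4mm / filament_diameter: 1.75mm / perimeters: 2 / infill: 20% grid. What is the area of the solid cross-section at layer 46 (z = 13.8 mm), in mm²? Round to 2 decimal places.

At z = 13.8 mm: the 9.5×8.5 cube contributes its full rectangle (area 80.75 mm²); the cube at (-3.5, 13.5) is not intersected at this z (z outside [-2, 1]); Taking the first minus the rest: none of the subtracted shapes is present at this height, so the 9.5×8.5 cube is unchanged — area = 80.75 mm². Overall, the cross-section is a single solid region. Net area = 80.75 mm².

80.75 mm²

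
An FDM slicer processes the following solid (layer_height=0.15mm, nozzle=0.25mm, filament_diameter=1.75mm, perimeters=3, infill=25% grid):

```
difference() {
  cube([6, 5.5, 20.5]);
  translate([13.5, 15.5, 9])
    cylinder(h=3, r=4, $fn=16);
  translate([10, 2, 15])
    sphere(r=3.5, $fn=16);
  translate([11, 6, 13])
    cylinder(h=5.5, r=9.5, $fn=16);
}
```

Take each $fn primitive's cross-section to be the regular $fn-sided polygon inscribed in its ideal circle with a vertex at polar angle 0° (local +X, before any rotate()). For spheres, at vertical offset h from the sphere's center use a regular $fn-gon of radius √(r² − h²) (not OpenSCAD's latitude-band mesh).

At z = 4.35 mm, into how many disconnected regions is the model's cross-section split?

At z = 4.35 mm: the 6×5.5 cube contributes its full rectangle; the cylinder at (13.5, 15.5) is not intersected at this z (z outside [9, 12]); the sphere at (10, 2) is not intersected at this z (|z−center|=10.650 > r=3.5); the cylinder at (11, 6) is not intersected at this z (z outside [13, 18.5]); Taking the first minus the rest: none of the subtracted shapes is present at this height, so the 6×5.5 cube is unchanged — 1 connected region. The result has 1 disconnected region.

1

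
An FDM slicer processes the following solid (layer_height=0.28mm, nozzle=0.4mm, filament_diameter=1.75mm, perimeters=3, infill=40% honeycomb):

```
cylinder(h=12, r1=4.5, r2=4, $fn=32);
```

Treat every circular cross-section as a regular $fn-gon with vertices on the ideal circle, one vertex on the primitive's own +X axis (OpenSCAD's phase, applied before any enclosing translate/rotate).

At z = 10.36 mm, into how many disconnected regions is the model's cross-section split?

1

At z = 10.36 mm: the cone (r1=4.5→r2=4) has section circumradius 4.068 here — a regular 32-gon. The result has 1 disconnected region.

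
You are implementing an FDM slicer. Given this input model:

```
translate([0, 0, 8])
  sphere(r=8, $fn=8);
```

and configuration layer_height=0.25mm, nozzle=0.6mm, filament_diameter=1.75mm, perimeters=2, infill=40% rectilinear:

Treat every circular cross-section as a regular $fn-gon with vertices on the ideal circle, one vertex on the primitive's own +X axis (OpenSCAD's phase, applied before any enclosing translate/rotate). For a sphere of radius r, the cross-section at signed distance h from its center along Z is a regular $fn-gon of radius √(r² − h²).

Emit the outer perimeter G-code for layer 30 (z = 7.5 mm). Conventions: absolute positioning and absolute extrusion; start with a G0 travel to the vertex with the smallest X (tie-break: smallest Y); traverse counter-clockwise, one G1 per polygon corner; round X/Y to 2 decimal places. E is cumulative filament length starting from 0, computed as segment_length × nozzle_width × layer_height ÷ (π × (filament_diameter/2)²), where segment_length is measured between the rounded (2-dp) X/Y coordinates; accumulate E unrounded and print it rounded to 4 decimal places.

G0 X-7.98 Y0.00 Z7.50
G1 X-5.65 Y-5.65 E0.3811
G1 X0.00 Y-7.98 E0.7623
G1 X5.65 Y-5.65 E1.1434
G1 X7.98 Y0.00 E1.5245
G1 X5.65 Y5.65 E1.9057
G1 X0.00 Y7.98 E2.2868
G1 X-5.65 Y5.65 E2.6679
G1 X-7.98 Y0.00 E3.0491

At z = 7.5 mm: the sphere: section is a regular 8-gon, circumradius = √(r²−h²) = √(8²−0.5²) = 7.984. The outline is a single polygon with 8 vertices. Extrusion per mm of travel: 0.6 × 0.25 / (π × 0.875²) = 0.062363. Accumulating E over each segment gives final E = 3.0491.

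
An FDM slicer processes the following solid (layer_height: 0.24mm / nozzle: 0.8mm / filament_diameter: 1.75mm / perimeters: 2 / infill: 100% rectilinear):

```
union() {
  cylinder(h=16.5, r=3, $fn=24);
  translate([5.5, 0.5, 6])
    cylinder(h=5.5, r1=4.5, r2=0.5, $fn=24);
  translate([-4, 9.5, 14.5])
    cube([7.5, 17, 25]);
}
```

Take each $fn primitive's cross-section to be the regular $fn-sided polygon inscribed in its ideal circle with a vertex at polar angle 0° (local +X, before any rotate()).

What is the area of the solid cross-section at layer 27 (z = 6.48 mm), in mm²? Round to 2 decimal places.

At z = 6.48 mm: the r=3 cylinder gives a regular 24-gon of circumradius 3 (constant along its height) (area = (24/2)·3.000²·sin(360°/24) = 27.95 mm²); the cone at (5.5, 0.5) contributes a regular 24-gon of circumradius 4.151 (interpolated between r1=4.5 and r2=0.5 at t=0.087) (area = (24/2)·4.151²·sin(360°/24) = 53.51 mm²); the cube at (-4, 9.5) is not intersected at this z (z outside [14.5, 39.5]); Combining (union): the regions partially overlap — summed areas 81.47 mm² minus the doubly-counted overlap 4.77 mm² gives 76.70 mm² — area = 76.70 mm². Overall, the cross-section is a single solid region. Net area = 76.70 mm².

76.70 mm²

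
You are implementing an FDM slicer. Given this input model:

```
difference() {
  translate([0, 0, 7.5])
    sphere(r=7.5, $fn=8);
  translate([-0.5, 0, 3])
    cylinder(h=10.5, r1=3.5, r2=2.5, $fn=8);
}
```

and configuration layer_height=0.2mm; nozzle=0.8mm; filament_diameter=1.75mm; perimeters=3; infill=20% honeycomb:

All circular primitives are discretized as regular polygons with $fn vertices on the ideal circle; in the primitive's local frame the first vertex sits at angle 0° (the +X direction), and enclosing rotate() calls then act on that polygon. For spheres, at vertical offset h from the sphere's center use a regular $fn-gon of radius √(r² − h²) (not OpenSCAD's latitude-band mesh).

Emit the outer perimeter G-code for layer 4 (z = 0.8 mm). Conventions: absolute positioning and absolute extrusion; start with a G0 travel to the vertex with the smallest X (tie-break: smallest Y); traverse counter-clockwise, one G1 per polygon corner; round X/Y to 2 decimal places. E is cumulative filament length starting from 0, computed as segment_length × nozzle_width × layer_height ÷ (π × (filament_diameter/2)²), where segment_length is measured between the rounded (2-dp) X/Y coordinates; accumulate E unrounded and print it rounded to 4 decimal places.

At z = 0.8 mm: the r=7.5 sphere slices to a regular 8-gon of circumradius 3.370 (√(r²−h²) with h=6.7 from center); the cone at (-0.5, 0) is absent (z outside [3, 13.5]); Subtracting the remaining from the first: none of the subtracted shapes is present at this height, so the r=7.5 sphere is unchanged — 1 connected region. The outline is a single polygon with 8 vertices. Extrusion per mm of travel: 0.8 × 0.2 / (π × 0.875²) = 0.066520. Accumulating E over each segment gives final E = 1.3718.

G0 X-3.37 Y0.00 Z0.80
G1 X-2.38 Y-2.38 E0.1715
G1 X0.00 Y-3.37 E0.3429
G1 X2.38 Y-2.38 E0.5144
G1 X3.37 Y0.00 E0.6859
G1 X2.38 Y2.38 E0.8573
G1 X0.00 Y3.37 E1.0288
G1 X-2.38 Y2.38 E1.2003
G1 X-3.37 Y0.00 E1.3718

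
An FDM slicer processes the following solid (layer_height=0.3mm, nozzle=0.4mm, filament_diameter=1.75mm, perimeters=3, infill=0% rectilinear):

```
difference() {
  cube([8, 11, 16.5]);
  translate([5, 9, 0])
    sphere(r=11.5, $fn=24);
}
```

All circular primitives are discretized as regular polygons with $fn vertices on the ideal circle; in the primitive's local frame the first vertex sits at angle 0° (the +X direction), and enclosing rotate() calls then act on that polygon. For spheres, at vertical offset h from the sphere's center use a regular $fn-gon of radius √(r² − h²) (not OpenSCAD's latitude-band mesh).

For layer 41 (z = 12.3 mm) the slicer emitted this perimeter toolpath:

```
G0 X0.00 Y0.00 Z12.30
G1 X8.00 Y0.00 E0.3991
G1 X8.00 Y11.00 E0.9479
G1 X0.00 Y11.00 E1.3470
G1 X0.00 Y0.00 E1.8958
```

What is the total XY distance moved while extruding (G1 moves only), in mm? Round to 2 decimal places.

38.00 mm

Sum the Euclidean lengths of each G1 segment: total = 38.00 mm.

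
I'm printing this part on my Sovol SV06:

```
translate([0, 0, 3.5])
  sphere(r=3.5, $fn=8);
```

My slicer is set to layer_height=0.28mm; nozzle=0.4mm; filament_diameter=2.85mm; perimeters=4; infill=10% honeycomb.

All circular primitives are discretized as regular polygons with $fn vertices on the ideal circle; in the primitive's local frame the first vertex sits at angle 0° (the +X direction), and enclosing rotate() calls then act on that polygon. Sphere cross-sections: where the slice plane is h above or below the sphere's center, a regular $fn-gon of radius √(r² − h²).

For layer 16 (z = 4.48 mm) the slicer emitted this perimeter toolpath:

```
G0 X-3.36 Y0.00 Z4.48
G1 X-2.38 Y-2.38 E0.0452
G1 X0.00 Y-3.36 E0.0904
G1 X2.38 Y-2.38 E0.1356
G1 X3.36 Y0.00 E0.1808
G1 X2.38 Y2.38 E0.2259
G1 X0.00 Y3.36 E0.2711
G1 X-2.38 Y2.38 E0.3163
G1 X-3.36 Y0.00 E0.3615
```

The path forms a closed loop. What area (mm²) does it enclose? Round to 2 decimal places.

31.99 mm²

Apply the shoelace formula to the sequence of (X, Y) vertices; enclosed area = 31.99 mm².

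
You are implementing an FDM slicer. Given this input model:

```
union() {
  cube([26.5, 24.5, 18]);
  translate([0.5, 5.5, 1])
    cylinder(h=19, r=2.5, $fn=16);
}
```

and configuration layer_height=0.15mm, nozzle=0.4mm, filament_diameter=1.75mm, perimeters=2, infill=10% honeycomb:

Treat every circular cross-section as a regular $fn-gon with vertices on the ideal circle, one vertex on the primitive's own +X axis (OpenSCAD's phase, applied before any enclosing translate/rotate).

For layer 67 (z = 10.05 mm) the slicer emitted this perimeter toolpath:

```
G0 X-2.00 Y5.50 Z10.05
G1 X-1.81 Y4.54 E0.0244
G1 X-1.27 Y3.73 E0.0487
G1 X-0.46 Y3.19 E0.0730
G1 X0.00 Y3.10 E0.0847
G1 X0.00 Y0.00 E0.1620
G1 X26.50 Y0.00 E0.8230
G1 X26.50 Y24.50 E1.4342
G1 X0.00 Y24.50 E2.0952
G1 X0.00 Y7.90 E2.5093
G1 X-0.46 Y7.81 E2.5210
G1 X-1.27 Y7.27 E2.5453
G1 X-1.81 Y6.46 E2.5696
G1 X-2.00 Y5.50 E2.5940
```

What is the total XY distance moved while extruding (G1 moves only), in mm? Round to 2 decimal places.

103.99 mm

Sum the Euclidean lengths of each G1 segment: total = 103.99 mm.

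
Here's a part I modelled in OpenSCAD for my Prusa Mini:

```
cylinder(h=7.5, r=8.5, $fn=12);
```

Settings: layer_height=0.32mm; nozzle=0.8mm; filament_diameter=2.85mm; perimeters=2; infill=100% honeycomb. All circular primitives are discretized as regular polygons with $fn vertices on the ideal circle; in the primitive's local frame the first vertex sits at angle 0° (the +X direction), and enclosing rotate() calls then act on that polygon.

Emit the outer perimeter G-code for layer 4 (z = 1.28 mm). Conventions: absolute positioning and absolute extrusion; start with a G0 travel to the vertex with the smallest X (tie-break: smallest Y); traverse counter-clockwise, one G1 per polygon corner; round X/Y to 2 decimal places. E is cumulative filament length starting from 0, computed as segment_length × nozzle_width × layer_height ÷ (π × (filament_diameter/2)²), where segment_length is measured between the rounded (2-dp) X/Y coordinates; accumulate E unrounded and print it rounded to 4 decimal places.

At z = 1.28 mm: the r=8.5 cylinder gives a regular 12-gon of circumradius 8.5 (constant along its height). The outline is a single polygon with 12 vertices. Extrusion per mm of travel: 0.8 × 0.32 / (π × 1.425²) = 0.040129. Accumulating E over each segment gives final E = 2.1186.

G0 X-8.50 Y0.00 Z1.28
G1 X-7.36 Y-4.25 E0.1766
G1 X-4.25 Y-7.36 E0.3531
G1 X0.00 Y-8.50 E0.5297
G1 X4.25 Y-7.36 E0.7062
G1 X7.36 Y-4.25 E0.8827
G1 X8.50 Y0.00 E1.0593
G1 X7.36 Y4.25 E1.2359
G1 X4.25 Y7.36 E1.4124
G1 X0.00 Y8.50 E1.5890
G1 X-4.25 Y7.36 E1.7655
G1 X-7.36 Y4.25 E1.9420
G1 X-8.50 Y0.00 E2.1186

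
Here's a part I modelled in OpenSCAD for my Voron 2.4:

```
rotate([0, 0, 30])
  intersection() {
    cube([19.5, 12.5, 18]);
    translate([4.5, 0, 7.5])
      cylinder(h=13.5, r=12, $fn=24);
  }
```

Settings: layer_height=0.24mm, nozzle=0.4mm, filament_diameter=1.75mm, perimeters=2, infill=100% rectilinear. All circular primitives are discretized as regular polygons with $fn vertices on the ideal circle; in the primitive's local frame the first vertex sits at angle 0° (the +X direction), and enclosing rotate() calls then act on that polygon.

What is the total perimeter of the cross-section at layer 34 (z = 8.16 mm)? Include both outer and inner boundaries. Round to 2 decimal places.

50.95 mm

At z = 8.16 mm: the cube is present — its section is the full 19.5×12.5 rectangle (perimeter 64.00 mm); the r=12 cylinder at (4.5, 0) gives a regular 24-gon of circumradius 12 (constant along its height) (perimeter = 2·24·12.000·sin(180°/24) = 75.18 mm); Keeping only the common overlap: the r=12 cylinder at (4.5, 0) partially overlaps the 19.5×12.5 cube; clipping to the common part keeps 164.20 mm² — boundary = 50.95 mm; (whole slice rotated 30° about Z — lengths, areas and connectivity unchanged). Overall, the cross-section is a single solid region. Total boundary length (outer) = 50.95 mm.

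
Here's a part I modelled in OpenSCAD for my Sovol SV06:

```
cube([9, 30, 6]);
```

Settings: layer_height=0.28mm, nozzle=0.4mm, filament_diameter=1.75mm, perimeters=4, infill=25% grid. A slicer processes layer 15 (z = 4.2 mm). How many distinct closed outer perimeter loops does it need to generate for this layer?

At z = 4.2 mm: the cube (footprint 9×30) is included at this height. The result has 1 disconnected region.

1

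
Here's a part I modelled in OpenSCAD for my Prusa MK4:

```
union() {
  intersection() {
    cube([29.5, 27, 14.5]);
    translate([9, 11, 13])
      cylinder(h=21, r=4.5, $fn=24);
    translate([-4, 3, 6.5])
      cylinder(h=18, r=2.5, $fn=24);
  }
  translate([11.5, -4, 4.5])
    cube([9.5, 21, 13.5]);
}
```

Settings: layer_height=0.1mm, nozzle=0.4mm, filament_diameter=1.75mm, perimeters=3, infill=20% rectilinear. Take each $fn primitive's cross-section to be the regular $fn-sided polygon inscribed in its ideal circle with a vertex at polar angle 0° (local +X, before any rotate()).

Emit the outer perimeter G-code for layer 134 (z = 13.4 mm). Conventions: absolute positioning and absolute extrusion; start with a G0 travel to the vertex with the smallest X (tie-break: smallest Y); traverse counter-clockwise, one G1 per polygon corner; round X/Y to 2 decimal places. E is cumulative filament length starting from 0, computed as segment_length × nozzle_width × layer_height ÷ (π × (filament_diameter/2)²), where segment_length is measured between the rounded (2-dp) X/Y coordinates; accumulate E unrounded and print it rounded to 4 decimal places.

At z = 13.4 mm: the cube (footprint 29.5×27) is included at this height; the r=4.5 cylinder at (9, 11) contributes a regular 24-gon of circumradius 4.5; the r=2.5 cylinder at (-4, 3) contributes a regular 24-gon of circumradius 2.5; After intersecting: the r=4.5 cylinder at (9, 11) lies inside the 29.5×27 cube, so the common part is the r=4.5 cylinder at (9, 11) itself; the r=2.5 cylinder at (-4, 3) does not overlap the running intersection (empty) — nothing remains; the cube at (11.5, -4) (footprint 9.5×21) is included at this height; Merging all regions: only the 9.5×21 cube at (11.5, -4) is present, so the union is just that shape — 1 connected region. The outline is a single polygon with 4 vertices. Extrusion per mm of travel: 0.4 × 0.1 / (π × 0.875²) = 0.016630. Accumulating E over each segment gives final E = 1.0144.

G0 X11.50 Y-4.00 Z13.40
G1 X21.00 Y-4.00 E0.1580
G1 X21.00 Y17.00 E0.5072
G1 X11.50 Y17.00 E0.6652
G1 X11.50 Y-4.00 E1.0144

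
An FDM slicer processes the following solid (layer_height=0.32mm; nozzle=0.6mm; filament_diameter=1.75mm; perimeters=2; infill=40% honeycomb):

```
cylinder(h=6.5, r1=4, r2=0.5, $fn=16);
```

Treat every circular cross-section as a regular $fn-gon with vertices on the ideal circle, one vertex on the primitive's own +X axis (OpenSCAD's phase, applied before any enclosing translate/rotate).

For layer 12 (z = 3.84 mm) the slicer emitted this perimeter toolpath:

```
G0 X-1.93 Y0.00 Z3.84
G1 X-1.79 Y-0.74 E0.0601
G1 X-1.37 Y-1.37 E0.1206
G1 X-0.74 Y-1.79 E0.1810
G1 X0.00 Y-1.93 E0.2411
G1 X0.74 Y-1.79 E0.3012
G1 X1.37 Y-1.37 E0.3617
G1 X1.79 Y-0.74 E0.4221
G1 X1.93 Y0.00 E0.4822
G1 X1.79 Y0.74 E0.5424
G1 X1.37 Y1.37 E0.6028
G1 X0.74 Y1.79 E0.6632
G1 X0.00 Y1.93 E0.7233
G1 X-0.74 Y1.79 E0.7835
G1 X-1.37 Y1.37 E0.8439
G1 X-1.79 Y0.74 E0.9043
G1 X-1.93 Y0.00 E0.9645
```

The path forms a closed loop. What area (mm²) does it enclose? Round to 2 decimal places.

11.47 mm²

Apply the shoelace formula to the sequence of (X, Y) vertices; enclosed area = 11.47 mm².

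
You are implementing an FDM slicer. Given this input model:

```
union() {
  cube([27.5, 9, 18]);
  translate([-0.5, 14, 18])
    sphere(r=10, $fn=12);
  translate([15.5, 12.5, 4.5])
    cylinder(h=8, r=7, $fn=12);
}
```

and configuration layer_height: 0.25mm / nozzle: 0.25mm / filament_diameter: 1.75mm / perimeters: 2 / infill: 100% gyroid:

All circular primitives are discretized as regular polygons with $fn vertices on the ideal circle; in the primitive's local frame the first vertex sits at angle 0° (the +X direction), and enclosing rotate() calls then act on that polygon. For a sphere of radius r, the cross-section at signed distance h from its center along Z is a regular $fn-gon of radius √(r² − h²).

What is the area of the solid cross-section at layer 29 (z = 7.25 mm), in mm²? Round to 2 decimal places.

366.72 mm²

At z = 7.25 mm: the 27.5×9 cube contributes its full rectangle (area 247.50 mm²); the sphere at (-0.5, 14) does not reach this height (|z−center|=10.750 > r=10); the r=7 cylinder at (15.5, 12.5) gives a regular 12-gon of circumradius 7 (constant along its height) (area = (12/2)·7.000²·sin(360°/12) = 147.00 mm²); Taking the union: the regions partially overlap — summed areas 394.50 mm² minus the doubly-counted overlap 27.78 mm² gives 366.72 mm² — area = 366.72 mm². Overall, the cross-section is a single solid region. Net area = 366.72 mm².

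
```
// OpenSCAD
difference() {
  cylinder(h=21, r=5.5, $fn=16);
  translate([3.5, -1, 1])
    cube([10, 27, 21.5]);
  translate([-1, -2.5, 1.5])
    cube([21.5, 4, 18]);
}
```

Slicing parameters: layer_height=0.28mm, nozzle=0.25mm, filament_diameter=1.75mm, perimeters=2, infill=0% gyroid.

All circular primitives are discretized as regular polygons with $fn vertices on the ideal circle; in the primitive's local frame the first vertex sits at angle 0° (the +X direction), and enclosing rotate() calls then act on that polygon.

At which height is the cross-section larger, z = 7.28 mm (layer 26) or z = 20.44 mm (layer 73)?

Layer 26 (z = 7.28): the cylinder: section is a regular 16-gon, circumradius r=5.5 (area = (16/2)·5.500²·sin(360°/16) = 92.61 mm²); the cube at (3.5, -1) (footprint 10×27) is included at this height (area 270.00 mm²); the 21.5×4 cube at (-1, -2.5) contributes its full rectangle (area 86.00 mm²); Subtracting the remaining from the first: starting from the r=5.5 cylinder (92.61 mm²), the 10×27 cube at (3.5, -1) partially overlaps it — only the 7.48 mm² overlap (of its 270.00 mm²) is removed, clipping the outline; the 21.5×4 cube at (-1, -2.5) partially overlaps it — only the 20.44 mm² overlap (of its 86.00 mm²) is removed, clipping the outline — area = 64.69 mm². So its area = 64.69 mm². Layer 73 (z = 20.44): the r=5.5 cylinder contributes a regular 16-gon of circumradius 5.5 (area = (16/2)·5.500²·sin(360°/16) = 92.61 mm²); the cube at (3.5, -1) (footprint 10×27) is included at this height (area 270.00 mm²); the cube at (-1, -2.5) is not intersected at this z (z outside [1.5, 19.5]); Subtracting the remaining from the first: starting from the r=5.5 cylinder (92.61 mm²), the 10×27 cube at (3.5, -1) partially overlaps it — only the 7.48 mm² overlap (of its 270.00 mm²) is removed, clipping the outline — area = 85.13 mm². So its area = 85.13 mm². Layer 73 is larger (85.13 vs 64.69 mm²).

layer 73 (z = 20.44 mm)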